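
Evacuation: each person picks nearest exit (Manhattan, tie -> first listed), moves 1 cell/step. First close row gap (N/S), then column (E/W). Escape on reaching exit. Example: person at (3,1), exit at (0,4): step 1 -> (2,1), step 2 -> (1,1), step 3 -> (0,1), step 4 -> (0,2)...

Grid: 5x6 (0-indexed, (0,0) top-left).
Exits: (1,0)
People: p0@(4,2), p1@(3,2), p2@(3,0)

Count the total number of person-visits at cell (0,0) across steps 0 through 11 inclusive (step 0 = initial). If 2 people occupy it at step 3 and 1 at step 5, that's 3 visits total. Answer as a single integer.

Answer: 0

Derivation:
Step 0: p0@(4,2) p1@(3,2) p2@(3,0) -> at (0,0): 0 [-], cum=0
Step 1: p0@(3,2) p1@(2,2) p2@(2,0) -> at (0,0): 0 [-], cum=0
Step 2: p0@(2,2) p1@(1,2) p2@ESC -> at (0,0): 0 [-], cum=0
Step 3: p0@(1,2) p1@(1,1) p2@ESC -> at (0,0): 0 [-], cum=0
Step 4: p0@(1,1) p1@ESC p2@ESC -> at (0,0): 0 [-], cum=0
Step 5: p0@ESC p1@ESC p2@ESC -> at (0,0): 0 [-], cum=0
Total visits = 0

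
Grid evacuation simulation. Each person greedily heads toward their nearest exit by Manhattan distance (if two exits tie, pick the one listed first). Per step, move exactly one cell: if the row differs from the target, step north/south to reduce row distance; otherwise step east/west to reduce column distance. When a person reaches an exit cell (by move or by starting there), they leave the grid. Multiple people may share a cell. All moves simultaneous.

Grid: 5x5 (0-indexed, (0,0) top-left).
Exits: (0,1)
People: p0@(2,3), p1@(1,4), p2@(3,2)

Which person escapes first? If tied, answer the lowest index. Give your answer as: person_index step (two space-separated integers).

Step 1: p0:(2,3)->(1,3) | p1:(1,4)->(0,4) | p2:(3,2)->(2,2)
Step 2: p0:(1,3)->(0,3) | p1:(0,4)->(0,3) | p2:(2,2)->(1,2)
Step 3: p0:(0,3)->(0,2) | p1:(0,3)->(0,2) | p2:(1,2)->(0,2)
Step 4: p0:(0,2)->(0,1)->EXIT | p1:(0,2)->(0,1)->EXIT | p2:(0,2)->(0,1)->EXIT
Exit steps: [4, 4, 4]
First to escape: p0 at step 4

Answer: 0 4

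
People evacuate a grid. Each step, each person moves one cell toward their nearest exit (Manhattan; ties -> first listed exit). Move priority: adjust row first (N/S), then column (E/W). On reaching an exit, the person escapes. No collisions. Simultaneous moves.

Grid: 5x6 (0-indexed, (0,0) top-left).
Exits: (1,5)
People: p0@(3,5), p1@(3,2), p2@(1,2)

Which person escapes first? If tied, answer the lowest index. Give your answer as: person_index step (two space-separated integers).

Answer: 0 2

Derivation:
Step 1: p0:(3,5)->(2,5) | p1:(3,2)->(2,2) | p2:(1,2)->(1,3)
Step 2: p0:(2,5)->(1,5)->EXIT | p1:(2,2)->(1,2) | p2:(1,3)->(1,4)
Step 3: p0:escaped | p1:(1,2)->(1,3) | p2:(1,4)->(1,5)->EXIT
Step 4: p0:escaped | p1:(1,3)->(1,4) | p2:escaped
Step 5: p0:escaped | p1:(1,4)->(1,5)->EXIT | p2:escaped
Exit steps: [2, 5, 3]
First to escape: p0 at step 2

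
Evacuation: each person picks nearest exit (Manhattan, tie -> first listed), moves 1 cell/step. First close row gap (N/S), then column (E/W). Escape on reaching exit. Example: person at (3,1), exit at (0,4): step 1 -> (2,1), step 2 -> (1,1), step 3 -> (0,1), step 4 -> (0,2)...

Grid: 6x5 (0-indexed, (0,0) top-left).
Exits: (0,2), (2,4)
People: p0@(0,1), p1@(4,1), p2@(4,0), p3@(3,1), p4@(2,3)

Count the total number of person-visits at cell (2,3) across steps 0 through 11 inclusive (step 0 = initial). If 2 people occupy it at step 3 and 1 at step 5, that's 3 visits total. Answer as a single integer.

Step 0: p0@(0,1) p1@(4,1) p2@(4,0) p3@(3,1) p4@(2,3) -> at (2,3): 1 [p4], cum=1
Step 1: p0@ESC p1@(3,1) p2@(3,0) p3@(2,1) p4@ESC -> at (2,3): 0 [-], cum=1
Step 2: p0@ESC p1@(2,1) p2@(2,0) p3@(1,1) p4@ESC -> at (2,3): 0 [-], cum=1
Step 3: p0@ESC p1@(1,1) p2@(1,0) p3@(0,1) p4@ESC -> at (2,3): 0 [-], cum=1
Step 4: p0@ESC p1@(0,1) p2@(0,0) p3@ESC p4@ESC -> at (2,3): 0 [-], cum=1
Step 5: p0@ESC p1@ESC p2@(0,1) p3@ESC p4@ESC -> at (2,3): 0 [-], cum=1
Step 6: p0@ESC p1@ESC p2@ESC p3@ESC p4@ESC -> at (2,3): 0 [-], cum=1
Total visits = 1

Answer: 1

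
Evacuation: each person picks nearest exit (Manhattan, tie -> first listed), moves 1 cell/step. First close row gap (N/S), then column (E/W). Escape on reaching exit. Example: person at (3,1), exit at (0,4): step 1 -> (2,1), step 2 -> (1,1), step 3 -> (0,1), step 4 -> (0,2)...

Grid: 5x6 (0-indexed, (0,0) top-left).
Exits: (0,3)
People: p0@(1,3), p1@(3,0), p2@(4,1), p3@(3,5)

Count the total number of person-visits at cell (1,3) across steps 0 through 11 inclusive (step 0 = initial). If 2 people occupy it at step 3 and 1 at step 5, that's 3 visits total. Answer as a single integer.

Answer: 1

Derivation:
Step 0: p0@(1,3) p1@(3,0) p2@(4,1) p3@(3,5) -> at (1,3): 1 [p0], cum=1
Step 1: p0@ESC p1@(2,0) p2@(3,1) p3@(2,5) -> at (1,3): 0 [-], cum=1
Step 2: p0@ESC p1@(1,0) p2@(2,1) p3@(1,5) -> at (1,3): 0 [-], cum=1
Step 3: p0@ESC p1@(0,0) p2@(1,1) p3@(0,5) -> at (1,3): 0 [-], cum=1
Step 4: p0@ESC p1@(0,1) p2@(0,1) p3@(0,4) -> at (1,3): 0 [-], cum=1
Step 5: p0@ESC p1@(0,2) p2@(0,2) p3@ESC -> at (1,3): 0 [-], cum=1
Step 6: p0@ESC p1@ESC p2@ESC p3@ESC -> at (1,3): 0 [-], cum=1
Total visits = 1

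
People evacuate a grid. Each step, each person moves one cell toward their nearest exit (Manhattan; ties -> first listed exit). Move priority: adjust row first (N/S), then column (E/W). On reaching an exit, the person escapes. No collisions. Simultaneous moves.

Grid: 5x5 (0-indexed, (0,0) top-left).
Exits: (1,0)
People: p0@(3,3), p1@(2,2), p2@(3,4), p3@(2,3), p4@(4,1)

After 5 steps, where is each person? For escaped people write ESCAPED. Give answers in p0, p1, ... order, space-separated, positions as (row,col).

Step 1: p0:(3,3)->(2,3) | p1:(2,2)->(1,2) | p2:(3,4)->(2,4) | p3:(2,3)->(1,3) | p4:(4,1)->(3,1)
Step 2: p0:(2,3)->(1,3) | p1:(1,2)->(1,1) | p2:(2,4)->(1,4) | p3:(1,3)->(1,2) | p4:(3,1)->(2,1)
Step 3: p0:(1,3)->(1,2) | p1:(1,1)->(1,0)->EXIT | p2:(1,4)->(1,3) | p3:(1,2)->(1,1) | p4:(2,1)->(1,1)
Step 4: p0:(1,2)->(1,1) | p1:escaped | p2:(1,3)->(1,2) | p3:(1,1)->(1,0)->EXIT | p4:(1,1)->(1,0)->EXIT
Step 5: p0:(1,1)->(1,0)->EXIT | p1:escaped | p2:(1,2)->(1,1) | p3:escaped | p4:escaped

ESCAPED ESCAPED (1,1) ESCAPED ESCAPED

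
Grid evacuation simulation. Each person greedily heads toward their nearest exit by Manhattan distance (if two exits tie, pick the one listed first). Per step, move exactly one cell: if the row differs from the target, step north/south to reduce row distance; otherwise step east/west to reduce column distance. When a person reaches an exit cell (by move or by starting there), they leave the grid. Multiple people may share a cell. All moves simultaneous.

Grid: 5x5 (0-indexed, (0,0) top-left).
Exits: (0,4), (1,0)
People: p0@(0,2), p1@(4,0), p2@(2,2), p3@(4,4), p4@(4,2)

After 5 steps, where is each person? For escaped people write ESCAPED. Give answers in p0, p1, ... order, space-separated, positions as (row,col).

Step 1: p0:(0,2)->(0,3) | p1:(4,0)->(3,0) | p2:(2,2)->(1,2) | p3:(4,4)->(3,4) | p4:(4,2)->(3,2)
Step 2: p0:(0,3)->(0,4)->EXIT | p1:(3,0)->(2,0) | p2:(1,2)->(1,1) | p3:(3,4)->(2,4) | p4:(3,2)->(2,2)
Step 3: p0:escaped | p1:(2,0)->(1,0)->EXIT | p2:(1,1)->(1,0)->EXIT | p3:(2,4)->(1,4) | p4:(2,2)->(1,2)
Step 4: p0:escaped | p1:escaped | p2:escaped | p3:(1,4)->(0,4)->EXIT | p4:(1,2)->(1,1)
Step 5: p0:escaped | p1:escaped | p2:escaped | p3:escaped | p4:(1,1)->(1,0)->EXIT

ESCAPED ESCAPED ESCAPED ESCAPED ESCAPED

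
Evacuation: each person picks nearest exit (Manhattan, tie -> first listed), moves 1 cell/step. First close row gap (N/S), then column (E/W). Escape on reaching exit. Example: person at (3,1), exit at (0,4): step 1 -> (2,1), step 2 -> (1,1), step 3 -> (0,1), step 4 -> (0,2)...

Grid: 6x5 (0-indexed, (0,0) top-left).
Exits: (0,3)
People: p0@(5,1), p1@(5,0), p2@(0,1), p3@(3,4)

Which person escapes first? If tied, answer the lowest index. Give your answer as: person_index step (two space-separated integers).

Answer: 2 2

Derivation:
Step 1: p0:(5,1)->(4,1) | p1:(5,0)->(4,0) | p2:(0,1)->(0,2) | p3:(3,4)->(2,4)
Step 2: p0:(4,1)->(3,1) | p1:(4,0)->(3,0) | p2:(0,2)->(0,3)->EXIT | p3:(2,4)->(1,4)
Step 3: p0:(3,1)->(2,1) | p1:(3,0)->(2,0) | p2:escaped | p3:(1,4)->(0,4)
Step 4: p0:(2,1)->(1,1) | p1:(2,0)->(1,0) | p2:escaped | p3:(0,4)->(0,3)->EXIT
Step 5: p0:(1,1)->(0,1) | p1:(1,0)->(0,0) | p2:escaped | p3:escaped
Step 6: p0:(0,1)->(0,2) | p1:(0,0)->(0,1) | p2:escaped | p3:escaped
Step 7: p0:(0,2)->(0,3)->EXIT | p1:(0,1)->(0,2) | p2:escaped | p3:escaped
Step 8: p0:escaped | p1:(0,2)->(0,3)->EXIT | p2:escaped | p3:escaped
Exit steps: [7, 8, 2, 4]
First to escape: p2 at step 2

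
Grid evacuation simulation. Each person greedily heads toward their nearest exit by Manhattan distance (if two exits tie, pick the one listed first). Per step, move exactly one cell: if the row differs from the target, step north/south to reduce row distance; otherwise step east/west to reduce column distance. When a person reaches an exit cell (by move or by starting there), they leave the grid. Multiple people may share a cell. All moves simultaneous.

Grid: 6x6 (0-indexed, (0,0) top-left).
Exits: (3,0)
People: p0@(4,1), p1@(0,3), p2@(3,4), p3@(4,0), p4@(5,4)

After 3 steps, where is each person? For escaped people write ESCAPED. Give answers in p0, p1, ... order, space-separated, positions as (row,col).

Step 1: p0:(4,1)->(3,1) | p1:(0,3)->(1,3) | p2:(3,4)->(3,3) | p3:(4,0)->(3,0)->EXIT | p4:(5,4)->(4,4)
Step 2: p0:(3,1)->(3,0)->EXIT | p1:(1,3)->(2,3) | p2:(3,3)->(3,2) | p3:escaped | p4:(4,4)->(3,4)
Step 3: p0:escaped | p1:(2,3)->(3,3) | p2:(3,2)->(3,1) | p3:escaped | p4:(3,4)->(3,3)

ESCAPED (3,3) (3,1) ESCAPED (3,3)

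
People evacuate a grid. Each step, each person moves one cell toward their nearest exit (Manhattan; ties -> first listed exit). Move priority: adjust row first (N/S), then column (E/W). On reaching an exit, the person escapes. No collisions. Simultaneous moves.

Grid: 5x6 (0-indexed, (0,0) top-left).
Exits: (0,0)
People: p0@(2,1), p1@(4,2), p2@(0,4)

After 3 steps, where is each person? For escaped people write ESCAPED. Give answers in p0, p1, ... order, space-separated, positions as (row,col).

Step 1: p0:(2,1)->(1,1) | p1:(4,2)->(3,2) | p2:(0,4)->(0,3)
Step 2: p0:(1,1)->(0,1) | p1:(3,2)->(2,2) | p2:(0,3)->(0,2)
Step 3: p0:(0,1)->(0,0)->EXIT | p1:(2,2)->(1,2) | p2:(0,2)->(0,1)

ESCAPED (1,2) (0,1)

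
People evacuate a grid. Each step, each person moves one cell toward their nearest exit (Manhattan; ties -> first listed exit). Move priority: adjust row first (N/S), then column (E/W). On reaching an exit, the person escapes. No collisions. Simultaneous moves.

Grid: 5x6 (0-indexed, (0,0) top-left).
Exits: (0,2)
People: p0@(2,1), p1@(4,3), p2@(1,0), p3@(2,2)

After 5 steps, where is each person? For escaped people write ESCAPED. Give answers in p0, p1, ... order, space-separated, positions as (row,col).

Step 1: p0:(2,1)->(1,1) | p1:(4,3)->(3,3) | p2:(1,0)->(0,0) | p3:(2,2)->(1,2)
Step 2: p0:(1,1)->(0,1) | p1:(3,3)->(2,3) | p2:(0,0)->(0,1) | p3:(1,2)->(0,2)->EXIT
Step 3: p0:(0,1)->(0,2)->EXIT | p1:(2,3)->(1,3) | p2:(0,1)->(0,2)->EXIT | p3:escaped
Step 4: p0:escaped | p1:(1,3)->(0,3) | p2:escaped | p3:escaped
Step 5: p0:escaped | p1:(0,3)->(0,2)->EXIT | p2:escaped | p3:escaped

ESCAPED ESCAPED ESCAPED ESCAPED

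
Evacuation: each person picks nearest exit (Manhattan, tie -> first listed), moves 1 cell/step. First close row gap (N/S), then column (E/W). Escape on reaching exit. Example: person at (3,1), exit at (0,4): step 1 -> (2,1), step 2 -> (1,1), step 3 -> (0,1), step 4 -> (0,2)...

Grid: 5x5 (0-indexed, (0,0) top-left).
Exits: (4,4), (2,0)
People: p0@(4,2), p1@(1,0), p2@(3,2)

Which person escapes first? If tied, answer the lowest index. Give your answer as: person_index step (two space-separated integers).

Answer: 1 1

Derivation:
Step 1: p0:(4,2)->(4,3) | p1:(1,0)->(2,0)->EXIT | p2:(3,2)->(4,2)
Step 2: p0:(4,3)->(4,4)->EXIT | p1:escaped | p2:(4,2)->(4,3)
Step 3: p0:escaped | p1:escaped | p2:(4,3)->(4,4)->EXIT
Exit steps: [2, 1, 3]
First to escape: p1 at step 1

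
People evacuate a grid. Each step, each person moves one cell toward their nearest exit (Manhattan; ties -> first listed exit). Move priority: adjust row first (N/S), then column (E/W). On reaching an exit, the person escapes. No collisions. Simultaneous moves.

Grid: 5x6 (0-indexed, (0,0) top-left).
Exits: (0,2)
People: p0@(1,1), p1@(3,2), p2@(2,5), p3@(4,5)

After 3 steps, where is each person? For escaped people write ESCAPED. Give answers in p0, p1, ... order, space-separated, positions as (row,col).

Step 1: p0:(1,1)->(0,1) | p1:(3,2)->(2,2) | p2:(2,5)->(1,5) | p3:(4,5)->(3,5)
Step 2: p0:(0,1)->(0,2)->EXIT | p1:(2,2)->(1,2) | p2:(1,5)->(0,5) | p3:(3,5)->(2,5)
Step 3: p0:escaped | p1:(1,2)->(0,2)->EXIT | p2:(0,5)->(0,4) | p3:(2,5)->(1,5)

ESCAPED ESCAPED (0,4) (1,5)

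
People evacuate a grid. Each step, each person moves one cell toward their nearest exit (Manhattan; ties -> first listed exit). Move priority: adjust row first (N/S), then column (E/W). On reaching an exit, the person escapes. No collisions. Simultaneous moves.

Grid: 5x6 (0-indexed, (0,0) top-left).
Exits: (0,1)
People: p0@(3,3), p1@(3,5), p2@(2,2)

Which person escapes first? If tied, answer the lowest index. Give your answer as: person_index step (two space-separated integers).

Step 1: p0:(3,3)->(2,3) | p1:(3,5)->(2,5) | p2:(2,2)->(1,2)
Step 2: p0:(2,3)->(1,3) | p1:(2,5)->(1,5) | p2:(1,2)->(0,2)
Step 3: p0:(1,3)->(0,3) | p1:(1,5)->(0,5) | p2:(0,2)->(0,1)->EXIT
Step 4: p0:(0,3)->(0,2) | p1:(0,5)->(0,4) | p2:escaped
Step 5: p0:(0,2)->(0,1)->EXIT | p1:(0,4)->(0,3) | p2:escaped
Step 6: p0:escaped | p1:(0,3)->(0,2) | p2:escaped
Step 7: p0:escaped | p1:(0,2)->(0,1)->EXIT | p2:escaped
Exit steps: [5, 7, 3]
First to escape: p2 at step 3

Answer: 2 3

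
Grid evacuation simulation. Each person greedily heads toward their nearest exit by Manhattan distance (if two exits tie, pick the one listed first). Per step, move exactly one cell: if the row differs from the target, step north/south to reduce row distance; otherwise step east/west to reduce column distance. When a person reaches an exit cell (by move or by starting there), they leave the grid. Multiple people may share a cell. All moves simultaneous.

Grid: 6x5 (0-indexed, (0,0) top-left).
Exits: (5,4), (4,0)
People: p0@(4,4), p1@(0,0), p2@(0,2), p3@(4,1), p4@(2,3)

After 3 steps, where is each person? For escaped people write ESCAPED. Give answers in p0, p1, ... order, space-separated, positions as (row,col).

Step 1: p0:(4,4)->(5,4)->EXIT | p1:(0,0)->(1,0) | p2:(0,2)->(1,2) | p3:(4,1)->(4,0)->EXIT | p4:(2,3)->(3,3)
Step 2: p0:escaped | p1:(1,0)->(2,0) | p2:(1,2)->(2,2) | p3:escaped | p4:(3,3)->(4,3)
Step 3: p0:escaped | p1:(2,0)->(3,0) | p2:(2,2)->(3,2) | p3:escaped | p4:(4,3)->(5,3)

ESCAPED (3,0) (3,2) ESCAPED (5,3)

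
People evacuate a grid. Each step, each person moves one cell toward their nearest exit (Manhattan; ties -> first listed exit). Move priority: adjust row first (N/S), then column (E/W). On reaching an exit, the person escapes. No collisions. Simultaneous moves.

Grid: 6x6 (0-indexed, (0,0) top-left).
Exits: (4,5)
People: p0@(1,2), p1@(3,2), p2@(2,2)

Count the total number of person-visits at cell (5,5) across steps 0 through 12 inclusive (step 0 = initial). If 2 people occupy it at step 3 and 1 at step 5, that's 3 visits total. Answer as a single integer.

Answer: 0

Derivation:
Step 0: p0@(1,2) p1@(3,2) p2@(2,2) -> at (5,5): 0 [-], cum=0
Step 1: p0@(2,2) p1@(4,2) p2@(3,2) -> at (5,5): 0 [-], cum=0
Step 2: p0@(3,2) p1@(4,3) p2@(4,2) -> at (5,5): 0 [-], cum=0
Step 3: p0@(4,2) p1@(4,4) p2@(4,3) -> at (5,5): 0 [-], cum=0
Step 4: p0@(4,3) p1@ESC p2@(4,4) -> at (5,5): 0 [-], cum=0
Step 5: p0@(4,4) p1@ESC p2@ESC -> at (5,5): 0 [-], cum=0
Step 6: p0@ESC p1@ESC p2@ESC -> at (5,5): 0 [-], cum=0
Total visits = 0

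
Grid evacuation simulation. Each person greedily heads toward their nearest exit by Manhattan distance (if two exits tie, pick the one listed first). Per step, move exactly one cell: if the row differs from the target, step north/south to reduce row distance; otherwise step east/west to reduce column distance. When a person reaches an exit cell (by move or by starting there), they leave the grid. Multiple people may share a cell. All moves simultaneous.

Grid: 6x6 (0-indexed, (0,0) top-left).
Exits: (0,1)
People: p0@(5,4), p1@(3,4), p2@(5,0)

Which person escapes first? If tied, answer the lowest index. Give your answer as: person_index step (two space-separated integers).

Step 1: p0:(5,4)->(4,4) | p1:(3,4)->(2,4) | p2:(5,0)->(4,0)
Step 2: p0:(4,4)->(3,4) | p1:(2,4)->(1,4) | p2:(4,0)->(3,0)
Step 3: p0:(3,4)->(2,4) | p1:(1,4)->(0,4) | p2:(3,0)->(2,0)
Step 4: p0:(2,4)->(1,4) | p1:(0,4)->(0,3) | p2:(2,0)->(1,0)
Step 5: p0:(1,4)->(0,4) | p1:(0,3)->(0,2) | p2:(1,0)->(0,0)
Step 6: p0:(0,4)->(0,3) | p1:(0,2)->(0,1)->EXIT | p2:(0,0)->(0,1)->EXIT
Step 7: p0:(0,3)->(0,2) | p1:escaped | p2:escaped
Step 8: p0:(0,2)->(0,1)->EXIT | p1:escaped | p2:escaped
Exit steps: [8, 6, 6]
First to escape: p1 at step 6

Answer: 1 6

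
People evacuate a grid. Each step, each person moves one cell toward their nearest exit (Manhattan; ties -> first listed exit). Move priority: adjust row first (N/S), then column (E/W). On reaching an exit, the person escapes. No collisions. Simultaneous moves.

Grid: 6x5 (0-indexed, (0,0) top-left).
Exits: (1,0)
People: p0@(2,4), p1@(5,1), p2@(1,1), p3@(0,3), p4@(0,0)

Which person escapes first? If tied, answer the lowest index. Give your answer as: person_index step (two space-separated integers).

Step 1: p0:(2,4)->(1,4) | p1:(5,1)->(4,1) | p2:(1,1)->(1,0)->EXIT | p3:(0,3)->(1,3) | p4:(0,0)->(1,0)->EXIT
Step 2: p0:(1,4)->(1,3) | p1:(4,1)->(3,1) | p2:escaped | p3:(1,3)->(1,2) | p4:escaped
Step 3: p0:(1,3)->(1,2) | p1:(3,1)->(2,1) | p2:escaped | p3:(1,2)->(1,1) | p4:escaped
Step 4: p0:(1,2)->(1,1) | p1:(2,1)->(1,1) | p2:escaped | p3:(1,1)->(1,0)->EXIT | p4:escaped
Step 5: p0:(1,1)->(1,0)->EXIT | p1:(1,1)->(1,0)->EXIT | p2:escaped | p3:escaped | p4:escaped
Exit steps: [5, 5, 1, 4, 1]
First to escape: p2 at step 1

Answer: 2 1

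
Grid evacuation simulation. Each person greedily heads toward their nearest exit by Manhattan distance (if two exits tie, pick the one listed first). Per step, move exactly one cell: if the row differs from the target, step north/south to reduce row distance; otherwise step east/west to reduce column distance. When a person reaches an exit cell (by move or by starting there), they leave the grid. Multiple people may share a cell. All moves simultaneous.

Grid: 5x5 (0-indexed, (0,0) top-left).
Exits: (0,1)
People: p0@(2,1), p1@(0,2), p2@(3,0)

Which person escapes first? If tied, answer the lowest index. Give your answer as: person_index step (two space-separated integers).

Answer: 1 1

Derivation:
Step 1: p0:(2,1)->(1,1) | p1:(0,2)->(0,1)->EXIT | p2:(3,0)->(2,0)
Step 2: p0:(1,1)->(0,1)->EXIT | p1:escaped | p2:(2,0)->(1,0)
Step 3: p0:escaped | p1:escaped | p2:(1,0)->(0,0)
Step 4: p0:escaped | p1:escaped | p2:(0,0)->(0,1)->EXIT
Exit steps: [2, 1, 4]
First to escape: p1 at step 1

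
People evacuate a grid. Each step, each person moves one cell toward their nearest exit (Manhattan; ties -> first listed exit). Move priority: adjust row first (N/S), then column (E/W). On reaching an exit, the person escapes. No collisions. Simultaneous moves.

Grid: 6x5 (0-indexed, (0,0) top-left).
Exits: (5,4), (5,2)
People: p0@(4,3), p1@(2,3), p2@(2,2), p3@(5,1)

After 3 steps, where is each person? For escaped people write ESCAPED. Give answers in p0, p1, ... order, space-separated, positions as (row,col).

Step 1: p0:(4,3)->(5,3) | p1:(2,3)->(3,3) | p2:(2,2)->(3,2) | p3:(5,1)->(5,2)->EXIT
Step 2: p0:(5,3)->(5,4)->EXIT | p1:(3,3)->(4,3) | p2:(3,2)->(4,2) | p3:escaped
Step 3: p0:escaped | p1:(4,3)->(5,3) | p2:(4,2)->(5,2)->EXIT | p3:escaped

ESCAPED (5,3) ESCAPED ESCAPED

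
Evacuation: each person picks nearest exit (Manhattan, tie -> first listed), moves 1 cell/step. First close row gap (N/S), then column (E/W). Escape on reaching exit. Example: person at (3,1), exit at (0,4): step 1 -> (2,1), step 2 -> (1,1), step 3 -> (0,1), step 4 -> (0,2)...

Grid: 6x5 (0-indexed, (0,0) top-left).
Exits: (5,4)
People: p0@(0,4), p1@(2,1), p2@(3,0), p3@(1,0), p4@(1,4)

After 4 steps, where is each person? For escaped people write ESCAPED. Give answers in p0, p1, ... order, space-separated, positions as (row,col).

Step 1: p0:(0,4)->(1,4) | p1:(2,1)->(3,1) | p2:(3,0)->(4,0) | p3:(1,0)->(2,0) | p4:(1,4)->(2,4)
Step 2: p0:(1,4)->(2,4) | p1:(3,1)->(4,1) | p2:(4,0)->(5,0) | p3:(2,0)->(3,0) | p4:(2,4)->(3,4)
Step 3: p0:(2,4)->(3,4) | p1:(4,1)->(5,1) | p2:(5,0)->(5,1) | p3:(3,0)->(4,0) | p4:(3,4)->(4,4)
Step 4: p0:(3,4)->(4,4) | p1:(5,1)->(5,2) | p2:(5,1)->(5,2) | p3:(4,0)->(5,0) | p4:(4,4)->(5,4)->EXIT

(4,4) (5,2) (5,2) (5,0) ESCAPED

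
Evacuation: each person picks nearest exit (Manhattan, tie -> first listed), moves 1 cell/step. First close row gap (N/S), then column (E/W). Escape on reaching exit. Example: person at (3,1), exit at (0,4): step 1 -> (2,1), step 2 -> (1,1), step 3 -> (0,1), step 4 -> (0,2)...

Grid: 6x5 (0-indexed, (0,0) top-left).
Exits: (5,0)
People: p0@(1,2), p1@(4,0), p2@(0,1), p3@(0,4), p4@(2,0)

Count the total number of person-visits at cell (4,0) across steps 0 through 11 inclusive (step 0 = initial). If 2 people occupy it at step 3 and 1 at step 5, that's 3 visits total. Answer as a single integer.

Step 0: p0@(1,2) p1@(4,0) p2@(0,1) p3@(0,4) p4@(2,0) -> at (4,0): 1 [p1], cum=1
Step 1: p0@(2,2) p1@ESC p2@(1,1) p3@(1,4) p4@(3,0) -> at (4,0): 0 [-], cum=1
Step 2: p0@(3,2) p1@ESC p2@(2,1) p3@(2,4) p4@(4,0) -> at (4,0): 1 [p4], cum=2
Step 3: p0@(4,2) p1@ESC p2@(3,1) p3@(3,4) p4@ESC -> at (4,0): 0 [-], cum=2
Step 4: p0@(5,2) p1@ESC p2@(4,1) p3@(4,4) p4@ESC -> at (4,0): 0 [-], cum=2
Step 5: p0@(5,1) p1@ESC p2@(5,1) p3@(5,4) p4@ESC -> at (4,0): 0 [-], cum=2
Step 6: p0@ESC p1@ESC p2@ESC p3@(5,3) p4@ESC -> at (4,0): 0 [-], cum=2
Step 7: p0@ESC p1@ESC p2@ESC p3@(5,2) p4@ESC -> at (4,0): 0 [-], cum=2
Step 8: p0@ESC p1@ESC p2@ESC p3@(5,1) p4@ESC -> at (4,0): 0 [-], cum=2
Step 9: p0@ESC p1@ESC p2@ESC p3@ESC p4@ESC -> at (4,0): 0 [-], cum=2
Total visits = 2

Answer: 2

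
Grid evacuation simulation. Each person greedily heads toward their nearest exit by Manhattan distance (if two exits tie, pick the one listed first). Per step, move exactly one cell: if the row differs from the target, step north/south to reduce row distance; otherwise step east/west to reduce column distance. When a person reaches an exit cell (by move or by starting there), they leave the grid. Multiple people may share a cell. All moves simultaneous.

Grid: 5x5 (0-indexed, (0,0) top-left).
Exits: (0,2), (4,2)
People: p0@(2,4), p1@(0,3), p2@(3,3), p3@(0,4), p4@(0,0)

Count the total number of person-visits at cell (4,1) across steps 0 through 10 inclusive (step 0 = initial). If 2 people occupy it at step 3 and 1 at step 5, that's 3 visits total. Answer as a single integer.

Step 0: p0@(2,4) p1@(0,3) p2@(3,3) p3@(0,4) p4@(0,0) -> at (4,1): 0 [-], cum=0
Step 1: p0@(1,4) p1@ESC p2@(4,3) p3@(0,3) p4@(0,1) -> at (4,1): 0 [-], cum=0
Step 2: p0@(0,4) p1@ESC p2@ESC p3@ESC p4@ESC -> at (4,1): 0 [-], cum=0
Step 3: p0@(0,3) p1@ESC p2@ESC p3@ESC p4@ESC -> at (4,1): 0 [-], cum=0
Step 4: p0@ESC p1@ESC p2@ESC p3@ESC p4@ESC -> at (4,1): 0 [-], cum=0
Total visits = 0

Answer: 0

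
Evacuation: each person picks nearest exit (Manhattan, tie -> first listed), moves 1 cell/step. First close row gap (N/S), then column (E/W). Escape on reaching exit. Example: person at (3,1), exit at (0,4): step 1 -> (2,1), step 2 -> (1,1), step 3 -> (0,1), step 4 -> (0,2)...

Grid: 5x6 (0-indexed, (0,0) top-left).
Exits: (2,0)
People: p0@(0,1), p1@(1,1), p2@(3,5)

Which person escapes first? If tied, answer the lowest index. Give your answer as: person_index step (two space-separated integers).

Answer: 1 2

Derivation:
Step 1: p0:(0,1)->(1,1) | p1:(1,1)->(2,1) | p2:(3,5)->(2,5)
Step 2: p0:(1,1)->(2,1) | p1:(2,1)->(2,0)->EXIT | p2:(2,5)->(2,4)
Step 3: p0:(2,1)->(2,0)->EXIT | p1:escaped | p2:(2,4)->(2,3)
Step 4: p0:escaped | p1:escaped | p2:(2,3)->(2,2)
Step 5: p0:escaped | p1:escaped | p2:(2,2)->(2,1)
Step 6: p0:escaped | p1:escaped | p2:(2,1)->(2,0)->EXIT
Exit steps: [3, 2, 6]
First to escape: p1 at step 2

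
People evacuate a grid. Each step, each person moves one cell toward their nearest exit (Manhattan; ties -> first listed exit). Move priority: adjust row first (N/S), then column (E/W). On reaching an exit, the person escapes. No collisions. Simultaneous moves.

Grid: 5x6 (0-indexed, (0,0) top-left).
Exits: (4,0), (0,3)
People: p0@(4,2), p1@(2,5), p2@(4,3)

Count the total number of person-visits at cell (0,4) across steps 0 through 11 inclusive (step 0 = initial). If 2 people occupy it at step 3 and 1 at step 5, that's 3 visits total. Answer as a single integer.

Answer: 1

Derivation:
Step 0: p0@(4,2) p1@(2,5) p2@(4,3) -> at (0,4): 0 [-], cum=0
Step 1: p0@(4,1) p1@(1,5) p2@(4,2) -> at (0,4): 0 [-], cum=0
Step 2: p0@ESC p1@(0,5) p2@(4,1) -> at (0,4): 0 [-], cum=0
Step 3: p0@ESC p1@(0,4) p2@ESC -> at (0,4): 1 [p1], cum=1
Step 4: p0@ESC p1@ESC p2@ESC -> at (0,4): 0 [-], cum=1
Total visits = 1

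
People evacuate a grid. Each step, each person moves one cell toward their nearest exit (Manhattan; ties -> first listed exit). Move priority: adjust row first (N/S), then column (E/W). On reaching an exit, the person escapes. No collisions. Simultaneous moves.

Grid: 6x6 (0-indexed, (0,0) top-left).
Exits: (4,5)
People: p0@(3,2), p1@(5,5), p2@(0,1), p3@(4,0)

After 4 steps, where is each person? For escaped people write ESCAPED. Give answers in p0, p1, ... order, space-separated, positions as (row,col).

Step 1: p0:(3,2)->(4,2) | p1:(5,5)->(4,5)->EXIT | p2:(0,1)->(1,1) | p3:(4,0)->(4,1)
Step 2: p0:(4,2)->(4,3) | p1:escaped | p2:(1,1)->(2,1) | p3:(4,1)->(4,2)
Step 3: p0:(4,3)->(4,4) | p1:escaped | p2:(2,1)->(3,1) | p3:(4,2)->(4,3)
Step 4: p0:(4,4)->(4,5)->EXIT | p1:escaped | p2:(3,1)->(4,1) | p3:(4,3)->(4,4)

ESCAPED ESCAPED (4,1) (4,4)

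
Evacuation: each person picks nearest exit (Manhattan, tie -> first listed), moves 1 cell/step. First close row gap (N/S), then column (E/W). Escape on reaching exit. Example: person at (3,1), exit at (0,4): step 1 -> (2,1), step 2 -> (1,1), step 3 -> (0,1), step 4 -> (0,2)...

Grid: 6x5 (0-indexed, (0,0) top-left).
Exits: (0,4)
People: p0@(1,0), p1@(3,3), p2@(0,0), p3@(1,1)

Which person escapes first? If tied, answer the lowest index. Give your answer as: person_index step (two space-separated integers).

Answer: 1 4

Derivation:
Step 1: p0:(1,0)->(0,0) | p1:(3,3)->(2,3) | p2:(0,0)->(0,1) | p3:(1,1)->(0,1)
Step 2: p0:(0,0)->(0,1) | p1:(2,3)->(1,3) | p2:(0,1)->(0,2) | p3:(0,1)->(0,2)
Step 3: p0:(0,1)->(0,2) | p1:(1,3)->(0,3) | p2:(0,2)->(0,3) | p3:(0,2)->(0,3)
Step 4: p0:(0,2)->(0,3) | p1:(0,3)->(0,4)->EXIT | p2:(0,3)->(0,4)->EXIT | p3:(0,3)->(0,4)->EXIT
Step 5: p0:(0,3)->(0,4)->EXIT | p1:escaped | p2:escaped | p3:escaped
Exit steps: [5, 4, 4, 4]
First to escape: p1 at step 4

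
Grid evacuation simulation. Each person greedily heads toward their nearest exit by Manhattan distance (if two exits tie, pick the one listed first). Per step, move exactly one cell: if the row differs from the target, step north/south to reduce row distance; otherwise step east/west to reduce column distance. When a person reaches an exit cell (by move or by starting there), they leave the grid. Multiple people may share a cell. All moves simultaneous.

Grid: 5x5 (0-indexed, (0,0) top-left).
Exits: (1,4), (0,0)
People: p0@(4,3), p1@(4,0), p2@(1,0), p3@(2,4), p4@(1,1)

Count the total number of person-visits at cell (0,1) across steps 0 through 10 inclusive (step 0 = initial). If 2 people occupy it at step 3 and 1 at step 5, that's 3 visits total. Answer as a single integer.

Step 0: p0@(4,3) p1@(4,0) p2@(1,0) p3@(2,4) p4@(1,1) -> at (0,1): 0 [-], cum=0
Step 1: p0@(3,3) p1@(3,0) p2@ESC p3@ESC p4@(0,1) -> at (0,1): 1 [p4], cum=1
Step 2: p0@(2,3) p1@(2,0) p2@ESC p3@ESC p4@ESC -> at (0,1): 0 [-], cum=1
Step 3: p0@(1,3) p1@(1,0) p2@ESC p3@ESC p4@ESC -> at (0,1): 0 [-], cum=1
Step 4: p0@ESC p1@ESC p2@ESC p3@ESC p4@ESC -> at (0,1): 0 [-], cum=1
Total visits = 1

Answer: 1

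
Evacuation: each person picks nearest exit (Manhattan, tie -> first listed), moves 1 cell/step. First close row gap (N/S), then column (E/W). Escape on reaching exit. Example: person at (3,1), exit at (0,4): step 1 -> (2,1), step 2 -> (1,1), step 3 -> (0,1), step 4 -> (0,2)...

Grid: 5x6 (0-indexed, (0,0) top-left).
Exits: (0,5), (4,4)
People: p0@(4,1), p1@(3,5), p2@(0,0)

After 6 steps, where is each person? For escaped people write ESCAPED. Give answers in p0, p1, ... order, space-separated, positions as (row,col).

Step 1: p0:(4,1)->(4,2) | p1:(3,5)->(4,5) | p2:(0,0)->(0,1)
Step 2: p0:(4,2)->(4,3) | p1:(4,5)->(4,4)->EXIT | p2:(0,1)->(0,2)
Step 3: p0:(4,3)->(4,4)->EXIT | p1:escaped | p2:(0,2)->(0,3)
Step 4: p0:escaped | p1:escaped | p2:(0,3)->(0,4)
Step 5: p0:escaped | p1:escaped | p2:(0,4)->(0,5)->EXIT

ESCAPED ESCAPED ESCAPED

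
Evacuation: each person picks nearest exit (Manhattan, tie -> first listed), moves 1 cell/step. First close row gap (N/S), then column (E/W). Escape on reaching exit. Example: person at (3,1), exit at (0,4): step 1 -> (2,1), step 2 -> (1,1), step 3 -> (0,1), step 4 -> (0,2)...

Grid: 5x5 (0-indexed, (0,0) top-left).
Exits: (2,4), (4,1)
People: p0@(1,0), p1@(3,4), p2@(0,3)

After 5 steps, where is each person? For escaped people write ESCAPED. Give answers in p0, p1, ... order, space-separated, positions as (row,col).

Step 1: p0:(1,0)->(2,0) | p1:(3,4)->(2,4)->EXIT | p2:(0,3)->(1,3)
Step 2: p0:(2,0)->(3,0) | p1:escaped | p2:(1,3)->(2,3)
Step 3: p0:(3,0)->(4,0) | p1:escaped | p2:(2,3)->(2,4)->EXIT
Step 4: p0:(4,0)->(4,1)->EXIT | p1:escaped | p2:escaped

ESCAPED ESCAPED ESCAPED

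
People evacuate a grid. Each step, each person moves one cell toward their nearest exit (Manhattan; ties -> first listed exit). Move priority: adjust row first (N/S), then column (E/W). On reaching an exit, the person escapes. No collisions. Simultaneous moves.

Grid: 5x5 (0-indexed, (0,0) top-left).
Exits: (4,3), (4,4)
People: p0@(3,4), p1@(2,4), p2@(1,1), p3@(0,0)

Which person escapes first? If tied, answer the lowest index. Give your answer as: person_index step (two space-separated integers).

Answer: 0 1

Derivation:
Step 1: p0:(3,4)->(4,4)->EXIT | p1:(2,4)->(3,4) | p2:(1,1)->(2,1) | p3:(0,0)->(1,0)
Step 2: p0:escaped | p1:(3,4)->(4,4)->EXIT | p2:(2,1)->(3,1) | p3:(1,0)->(2,0)
Step 3: p0:escaped | p1:escaped | p2:(3,1)->(4,1) | p3:(2,0)->(3,0)
Step 4: p0:escaped | p1:escaped | p2:(4,1)->(4,2) | p3:(3,0)->(4,0)
Step 5: p0:escaped | p1:escaped | p2:(4,2)->(4,3)->EXIT | p3:(4,0)->(4,1)
Step 6: p0:escaped | p1:escaped | p2:escaped | p3:(4,1)->(4,2)
Step 7: p0:escaped | p1:escaped | p2:escaped | p3:(4,2)->(4,3)->EXIT
Exit steps: [1, 2, 5, 7]
First to escape: p0 at step 1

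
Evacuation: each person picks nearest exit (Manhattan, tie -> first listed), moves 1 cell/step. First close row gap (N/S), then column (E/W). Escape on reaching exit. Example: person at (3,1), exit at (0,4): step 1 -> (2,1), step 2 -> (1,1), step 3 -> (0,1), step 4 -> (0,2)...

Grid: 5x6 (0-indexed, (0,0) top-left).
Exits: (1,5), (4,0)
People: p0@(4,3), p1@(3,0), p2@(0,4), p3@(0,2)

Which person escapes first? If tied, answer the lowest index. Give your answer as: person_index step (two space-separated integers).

Answer: 1 1

Derivation:
Step 1: p0:(4,3)->(4,2) | p1:(3,0)->(4,0)->EXIT | p2:(0,4)->(1,4) | p3:(0,2)->(1,2)
Step 2: p0:(4,2)->(4,1) | p1:escaped | p2:(1,4)->(1,5)->EXIT | p3:(1,2)->(1,3)
Step 3: p0:(4,1)->(4,0)->EXIT | p1:escaped | p2:escaped | p3:(1,3)->(1,4)
Step 4: p0:escaped | p1:escaped | p2:escaped | p3:(1,4)->(1,5)->EXIT
Exit steps: [3, 1, 2, 4]
First to escape: p1 at step 1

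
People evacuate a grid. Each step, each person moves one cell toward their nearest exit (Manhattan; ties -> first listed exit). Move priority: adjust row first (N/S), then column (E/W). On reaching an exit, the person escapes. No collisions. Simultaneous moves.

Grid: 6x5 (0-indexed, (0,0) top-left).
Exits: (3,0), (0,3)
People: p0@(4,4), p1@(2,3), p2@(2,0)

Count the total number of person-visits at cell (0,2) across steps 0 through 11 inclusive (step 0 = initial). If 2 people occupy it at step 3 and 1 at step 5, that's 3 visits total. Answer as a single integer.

Step 0: p0@(4,4) p1@(2,3) p2@(2,0) -> at (0,2): 0 [-], cum=0
Step 1: p0@(3,4) p1@(1,3) p2@ESC -> at (0,2): 0 [-], cum=0
Step 2: p0@(3,3) p1@ESC p2@ESC -> at (0,2): 0 [-], cum=0
Step 3: p0@(3,2) p1@ESC p2@ESC -> at (0,2): 0 [-], cum=0
Step 4: p0@(3,1) p1@ESC p2@ESC -> at (0,2): 0 [-], cum=0
Step 5: p0@ESC p1@ESC p2@ESC -> at (0,2): 0 [-], cum=0
Total visits = 0

Answer: 0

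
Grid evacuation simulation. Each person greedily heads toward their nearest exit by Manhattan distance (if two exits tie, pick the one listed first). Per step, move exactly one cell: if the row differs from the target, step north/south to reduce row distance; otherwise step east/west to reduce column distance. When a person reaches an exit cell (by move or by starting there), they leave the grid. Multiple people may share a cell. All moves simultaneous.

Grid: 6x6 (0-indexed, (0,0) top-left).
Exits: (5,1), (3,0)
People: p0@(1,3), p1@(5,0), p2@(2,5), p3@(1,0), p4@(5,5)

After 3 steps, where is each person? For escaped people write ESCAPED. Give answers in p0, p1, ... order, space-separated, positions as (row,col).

Step 1: p0:(1,3)->(2,3) | p1:(5,0)->(5,1)->EXIT | p2:(2,5)->(3,5) | p3:(1,0)->(2,0) | p4:(5,5)->(5,4)
Step 2: p0:(2,3)->(3,3) | p1:escaped | p2:(3,5)->(3,4) | p3:(2,0)->(3,0)->EXIT | p4:(5,4)->(5,3)
Step 3: p0:(3,3)->(3,2) | p1:escaped | p2:(3,4)->(3,3) | p3:escaped | p4:(5,3)->(5,2)

(3,2) ESCAPED (3,3) ESCAPED (5,2)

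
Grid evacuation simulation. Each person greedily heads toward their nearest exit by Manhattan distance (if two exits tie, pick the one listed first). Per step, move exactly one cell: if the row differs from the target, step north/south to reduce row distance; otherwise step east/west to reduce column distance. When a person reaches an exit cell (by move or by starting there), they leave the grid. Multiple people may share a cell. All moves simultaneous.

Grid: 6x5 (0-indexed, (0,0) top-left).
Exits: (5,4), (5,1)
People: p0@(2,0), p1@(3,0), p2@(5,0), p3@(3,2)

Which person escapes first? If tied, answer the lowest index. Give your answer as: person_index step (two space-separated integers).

Answer: 2 1

Derivation:
Step 1: p0:(2,0)->(3,0) | p1:(3,0)->(4,0) | p2:(5,0)->(5,1)->EXIT | p3:(3,2)->(4,2)
Step 2: p0:(3,0)->(4,0) | p1:(4,0)->(5,0) | p2:escaped | p3:(4,2)->(5,2)
Step 3: p0:(4,0)->(5,0) | p1:(5,0)->(5,1)->EXIT | p2:escaped | p3:(5,2)->(5,1)->EXIT
Step 4: p0:(5,0)->(5,1)->EXIT | p1:escaped | p2:escaped | p3:escaped
Exit steps: [4, 3, 1, 3]
First to escape: p2 at step 1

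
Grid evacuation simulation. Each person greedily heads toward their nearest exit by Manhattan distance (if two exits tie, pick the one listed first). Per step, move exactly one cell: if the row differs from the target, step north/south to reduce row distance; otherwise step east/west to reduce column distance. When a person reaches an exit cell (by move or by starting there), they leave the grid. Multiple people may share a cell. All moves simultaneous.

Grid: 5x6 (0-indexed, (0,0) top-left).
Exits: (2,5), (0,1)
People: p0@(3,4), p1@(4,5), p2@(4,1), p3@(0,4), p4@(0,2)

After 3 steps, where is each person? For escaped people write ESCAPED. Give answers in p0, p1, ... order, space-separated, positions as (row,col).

Step 1: p0:(3,4)->(2,4) | p1:(4,5)->(3,5) | p2:(4,1)->(3,1) | p3:(0,4)->(1,4) | p4:(0,2)->(0,1)->EXIT
Step 2: p0:(2,4)->(2,5)->EXIT | p1:(3,5)->(2,5)->EXIT | p2:(3,1)->(2,1) | p3:(1,4)->(2,4) | p4:escaped
Step 3: p0:escaped | p1:escaped | p2:(2,1)->(1,1) | p3:(2,4)->(2,5)->EXIT | p4:escaped

ESCAPED ESCAPED (1,1) ESCAPED ESCAPED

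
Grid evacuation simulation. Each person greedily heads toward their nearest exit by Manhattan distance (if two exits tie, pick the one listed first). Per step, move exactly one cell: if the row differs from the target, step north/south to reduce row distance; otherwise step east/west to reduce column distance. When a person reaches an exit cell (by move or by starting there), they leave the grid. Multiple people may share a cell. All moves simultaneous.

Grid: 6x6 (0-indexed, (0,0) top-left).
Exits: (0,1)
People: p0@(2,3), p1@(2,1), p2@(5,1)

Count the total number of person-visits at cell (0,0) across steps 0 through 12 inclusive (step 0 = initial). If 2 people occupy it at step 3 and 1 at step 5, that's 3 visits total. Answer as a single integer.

Answer: 0

Derivation:
Step 0: p0@(2,3) p1@(2,1) p2@(5,1) -> at (0,0): 0 [-], cum=0
Step 1: p0@(1,3) p1@(1,1) p2@(4,1) -> at (0,0): 0 [-], cum=0
Step 2: p0@(0,3) p1@ESC p2@(3,1) -> at (0,0): 0 [-], cum=0
Step 3: p0@(0,2) p1@ESC p2@(2,1) -> at (0,0): 0 [-], cum=0
Step 4: p0@ESC p1@ESC p2@(1,1) -> at (0,0): 0 [-], cum=0
Step 5: p0@ESC p1@ESC p2@ESC -> at (0,0): 0 [-], cum=0
Total visits = 0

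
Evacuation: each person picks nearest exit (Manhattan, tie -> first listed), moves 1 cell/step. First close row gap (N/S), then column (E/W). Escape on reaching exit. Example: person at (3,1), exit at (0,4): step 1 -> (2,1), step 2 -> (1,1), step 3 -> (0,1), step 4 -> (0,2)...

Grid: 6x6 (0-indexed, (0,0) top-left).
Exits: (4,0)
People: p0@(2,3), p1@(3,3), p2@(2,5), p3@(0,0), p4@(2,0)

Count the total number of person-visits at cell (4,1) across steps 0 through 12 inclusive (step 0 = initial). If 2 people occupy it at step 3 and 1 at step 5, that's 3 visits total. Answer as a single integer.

Answer: 3

Derivation:
Step 0: p0@(2,3) p1@(3,3) p2@(2,5) p3@(0,0) p4@(2,0) -> at (4,1): 0 [-], cum=0
Step 1: p0@(3,3) p1@(4,3) p2@(3,5) p3@(1,0) p4@(3,0) -> at (4,1): 0 [-], cum=0
Step 2: p0@(4,3) p1@(4,2) p2@(4,5) p3@(2,0) p4@ESC -> at (4,1): 0 [-], cum=0
Step 3: p0@(4,2) p1@(4,1) p2@(4,4) p3@(3,0) p4@ESC -> at (4,1): 1 [p1], cum=1
Step 4: p0@(4,1) p1@ESC p2@(4,3) p3@ESC p4@ESC -> at (4,1): 1 [p0], cum=2
Step 5: p0@ESC p1@ESC p2@(4,2) p3@ESC p4@ESC -> at (4,1): 0 [-], cum=2
Step 6: p0@ESC p1@ESC p2@(4,1) p3@ESC p4@ESC -> at (4,1): 1 [p2], cum=3
Step 7: p0@ESC p1@ESC p2@ESC p3@ESC p4@ESC -> at (4,1): 0 [-], cum=3
Total visits = 3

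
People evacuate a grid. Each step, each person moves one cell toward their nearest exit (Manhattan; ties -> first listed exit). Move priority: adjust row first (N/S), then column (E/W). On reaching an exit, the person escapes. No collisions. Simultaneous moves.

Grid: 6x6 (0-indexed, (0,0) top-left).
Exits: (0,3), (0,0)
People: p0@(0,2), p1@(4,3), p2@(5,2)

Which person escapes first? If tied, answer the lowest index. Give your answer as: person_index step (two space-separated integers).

Step 1: p0:(0,2)->(0,3)->EXIT | p1:(4,3)->(3,3) | p2:(5,2)->(4,2)
Step 2: p0:escaped | p1:(3,3)->(2,3) | p2:(4,2)->(3,2)
Step 3: p0:escaped | p1:(2,3)->(1,3) | p2:(3,2)->(2,2)
Step 4: p0:escaped | p1:(1,3)->(0,3)->EXIT | p2:(2,2)->(1,2)
Step 5: p0:escaped | p1:escaped | p2:(1,2)->(0,2)
Step 6: p0:escaped | p1:escaped | p2:(0,2)->(0,3)->EXIT
Exit steps: [1, 4, 6]
First to escape: p0 at step 1

Answer: 0 1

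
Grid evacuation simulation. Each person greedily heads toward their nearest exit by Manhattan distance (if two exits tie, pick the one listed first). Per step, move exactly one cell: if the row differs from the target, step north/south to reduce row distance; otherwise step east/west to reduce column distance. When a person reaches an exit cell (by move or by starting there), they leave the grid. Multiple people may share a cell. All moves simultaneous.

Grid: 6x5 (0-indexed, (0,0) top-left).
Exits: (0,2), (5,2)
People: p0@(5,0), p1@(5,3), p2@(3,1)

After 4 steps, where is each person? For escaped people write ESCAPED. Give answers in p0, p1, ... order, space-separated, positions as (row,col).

Step 1: p0:(5,0)->(5,1) | p1:(5,3)->(5,2)->EXIT | p2:(3,1)->(4,1)
Step 2: p0:(5,1)->(5,2)->EXIT | p1:escaped | p2:(4,1)->(5,1)
Step 3: p0:escaped | p1:escaped | p2:(5,1)->(5,2)->EXIT

ESCAPED ESCAPED ESCAPED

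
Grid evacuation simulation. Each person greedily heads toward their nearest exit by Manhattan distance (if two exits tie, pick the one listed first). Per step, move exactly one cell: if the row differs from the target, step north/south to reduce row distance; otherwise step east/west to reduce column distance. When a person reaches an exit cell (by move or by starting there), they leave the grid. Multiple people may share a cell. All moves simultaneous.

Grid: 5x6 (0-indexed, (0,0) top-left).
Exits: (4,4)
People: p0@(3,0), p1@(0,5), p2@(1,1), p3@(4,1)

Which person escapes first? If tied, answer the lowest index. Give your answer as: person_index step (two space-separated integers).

Step 1: p0:(3,0)->(4,0) | p1:(0,5)->(1,5) | p2:(1,1)->(2,1) | p3:(4,1)->(4,2)
Step 2: p0:(4,0)->(4,1) | p1:(1,5)->(2,5) | p2:(2,1)->(3,1) | p3:(4,2)->(4,3)
Step 3: p0:(4,1)->(4,2) | p1:(2,5)->(3,5) | p2:(3,1)->(4,1) | p3:(4,3)->(4,4)->EXIT
Step 4: p0:(4,2)->(4,3) | p1:(3,5)->(4,5) | p2:(4,1)->(4,2) | p3:escaped
Step 5: p0:(4,3)->(4,4)->EXIT | p1:(4,5)->(4,4)->EXIT | p2:(4,2)->(4,3) | p3:escaped
Step 6: p0:escaped | p1:escaped | p2:(4,3)->(4,4)->EXIT | p3:escaped
Exit steps: [5, 5, 6, 3]
First to escape: p3 at step 3

Answer: 3 3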